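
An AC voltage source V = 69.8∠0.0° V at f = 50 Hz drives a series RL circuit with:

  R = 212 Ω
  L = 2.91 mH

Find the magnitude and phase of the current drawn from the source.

Step 1 — Angular frequency: ω = 2π·f = 2π·50 = 314.2 rad/s.
Step 2 — Component impedances:
  R: Z = R = 212 Ω
  L: Z = jωL = j·314.2·0.00291 = 0 + j0.9142 Ω
Step 3 — Series combination: Z_total = R + L = 212 + j0.9142 Ω = 212∠0.2° Ω.
Step 4 — Source phasor: V = 69.8∠0.0° V = 69.8 V.
Step 5 — Ohm's law: I = V / Z_total = (69.8) / (212 + j0.9142) = 0.3292 - j0.00142 A.
Step 6 — Convert to polar: |I| = 0.3292 A, ∠I = -0.2°.

I = 0.3292∠-0.2° A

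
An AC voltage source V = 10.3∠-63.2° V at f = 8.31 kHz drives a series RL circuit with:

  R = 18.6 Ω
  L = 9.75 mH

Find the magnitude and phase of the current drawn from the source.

Step 1 — Angular frequency: ω = 2π·f = 2π·8310 = 5.221e+04 rad/s.
Step 2 — Component impedances:
  R: Z = R = 18.6 Ω
  L: Z = jωL = j·5.221e+04·0.00975 = 0 + j509.1 Ω
Step 3 — Series combination: Z_total = R + L = 18.6 + j509.1 Ω = 509.4∠87.9° Ω.
Step 4 — Source phasor: V = 10.3∠-63.2° V = 4.644 - j9.194 V.
Step 5 — Ohm's law: I = V / Z_total = (4.644 - j9.194) / (18.6 + j509.1) = -0.0177 - j0.009769 A.
Step 6 — Convert to polar: |I| = 0.02022 A, ∠I = -151.1°.

I = 0.02022∠-151.1° A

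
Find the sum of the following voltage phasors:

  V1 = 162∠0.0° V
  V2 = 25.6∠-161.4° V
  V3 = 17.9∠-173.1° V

Step 1 — Convert each phasor to rectangular form:
  V1 = 162·(cos(0.0°) + j·sin(0.0°)) = 162 V
  V2 = 25.6·(cos(-161.4°) + j·sin(-161.4°)) = -24.26 - j8.165 V
  V3 = 17.9·(cos(-173.1°) + j·sin(-173.1°)) = -17.77 - j2.15 V
Step 2 — Sum components: V_total = 120 - j10.32 V.
Step 3 — Convert to polar: |V_total| = 120.4 V, ∠V_total = -4.9°.

V_total = 120.4∠-4.9° V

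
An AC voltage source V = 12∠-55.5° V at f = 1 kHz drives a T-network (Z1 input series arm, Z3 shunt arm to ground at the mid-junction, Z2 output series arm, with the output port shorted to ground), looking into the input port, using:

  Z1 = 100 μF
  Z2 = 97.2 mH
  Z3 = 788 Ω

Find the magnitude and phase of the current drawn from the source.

Step 1 — Angular frequency: ω = 2π·f = 2π·1000 = 6283 rad/s.
Step 2 — Component impedances:
  Z1: Z = 1/(jωC) = -j/(ω·C) = 0 - j1.592 Ω
  Z2: Z = jωL = j·6283·0.0972 = 0 + j610.7 Ω
  Z3: Z = R = 788 Ω
Step 3 — With the output port shorted to ground, the output series arm Z2 runs from the junction to ground; the shunt arm Z3 also runs from the junction to ground. They appear in parallel: Z3 || Z2 = 295.7 + j381.5 Ω.
Step 4 — Series with input arm Z1: Z_in = Z1 + (Z3 || Z2) = 295.7 + j380 Ω = 481.5∠52.1° Ω.
Step 5 — Source phasor: V = 12∠-55.5° V = 6.797 - j9.89 V.
Step 6 — Ohm's law: I = V / Z_total = (6.797 - j9.89) / (295.7 + j380) = -0.007539 - j0.02376 A.
Step 7 — Convert to polar: |I| = 0.02492 A, ∠I = -107.6°.

I = 0.02492∠-107.6° A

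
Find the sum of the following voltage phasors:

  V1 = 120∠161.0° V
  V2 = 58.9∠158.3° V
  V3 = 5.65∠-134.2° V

Step 1 — Convert each phasor to rectangular form:
  V1 = 120·(cos(161.0°) + j·sin(161.0°)) = -113.5 + j39.07 V
  V2 = 58.9·(cos(158.3°) + j·sin(158.3°)) = -54.73 + j21.78 V
  V3 = 5.65·(cos(-134.2°) + j·sin(-134.2°)) = -3.939 - j4.051 V
Step 2 — Sum components: V_total = -172.1 + j56.8 V.
Step 3 — Convert to polar: |V_total| = 181.3 V, ∠V_total = 161.7°.

V_total = 181.3∠161.7° V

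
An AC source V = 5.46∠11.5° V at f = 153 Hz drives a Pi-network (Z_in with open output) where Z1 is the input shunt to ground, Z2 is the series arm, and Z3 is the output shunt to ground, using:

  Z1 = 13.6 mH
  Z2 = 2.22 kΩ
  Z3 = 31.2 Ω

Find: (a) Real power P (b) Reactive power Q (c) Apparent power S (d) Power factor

Step 1 — Angular frequency: ω = 2π·f = 2π·153 = 961.3 rad/s.
Step 2 — Component impedances:
  Z1: Z = jωL = j·961.3·0.0136 = 0 + j13.07 Ω
  Z2: Z = R = 2220 Ω
  Z3: Z = R = 31.2 Ω
Step 3 — With open output, the series arm Z2 and the output shunt Z3 appear in series to ground: Z2 + Z3 = 2251 Ω.
Step 4 — Parallel with input shunt Z1: Z_in = Z1 || (Z2 + Z3) = 0.07593 + j13.07 Ω = 13.07∠89.7° Ω.
Step 5 — Source phasor: V = 5.46∠11.5° V = 5.35 + j1.089 V.
Step 6 — Current: I = V / Z = 0.08564 - j0.4088 A = 0.4176∠-78.2° A.
Step 7 — Complex power: S = V·I* = 0.01324 + j2.28 VA.
Step 8 — Real power: P = Re(S) = 0.01324 W.
Step 9 — Reactive power: Q = Im(S) = 2.28 VAR.
Step 10 — Apparent power: |S| = 2.28 VA.
Step 11 — Power factor: PF = P/|S| = 0.005807 (lagging).

(a) P = 0.01324 W  (b) Q = 2.28 VAR  (c) S = 2.28 VA  (d) PF = 0.005807 (lagging)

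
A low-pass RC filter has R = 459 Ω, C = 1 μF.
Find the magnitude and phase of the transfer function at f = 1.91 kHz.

Step 1 — Angular frequency: ω = 2π·1910 = 1.2e+04 rad/s.
Step 2 — Transfer function: H(jω) = 1/(1 + jωRC).
Step 3 — Denominator: 1 + jωRC = 1 + j·1.2e+04·459·1e-06 = 1 + j5.508.
Step 4 — H = 0.03191 - j0.1757.
Step 5 — Magnitude: |H| = 0.1786 (-15.0 dB); phase: φ = -79.7°.

|H| = 0.1786 (-15.0 dB), φ = -79.7°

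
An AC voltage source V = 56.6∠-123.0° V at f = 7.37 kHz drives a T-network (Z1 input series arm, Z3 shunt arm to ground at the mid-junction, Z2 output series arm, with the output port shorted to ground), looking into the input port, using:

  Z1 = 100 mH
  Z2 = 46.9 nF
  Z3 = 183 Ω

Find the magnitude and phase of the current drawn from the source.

Step 1 — Angular frequency: ω = 2π·f = 2π·7370 = 4.631e+04 rad/s.
Step 2 — Component impedances:
  Z1: Z = jωL = j·4.631e+04·0.1 = 0 + j4631 Ω
  Z2: Z = 1/(jωC) = -j/(ω·C) = 0 - j460.4 Ω
  Z3: Z = R = 183 Ω
Step 3 — With the output port shorted to ground, the output series arm Z2 runs from the junction to ground; the shunt arm Z3 also runs from the junction to ground. They appear in parallel: Z3 || Z2 = 158 - j62.81 Ω.
Step 4 — Series with input arm Z1: Z_in = Z1 + (Z3 || Z2) = 158 + j4568 Ω = 4571∠88.0° Ω.
Step 5 — Source phasor: V = 56.6∠-123.0° V = -30.83 - j47.47 V.
Step 6 — Ohm's law: I = V / Z_total = (-30.83 - j47.47) / (158 + j4568) = -0.01061 + j0.006381 A.
Step 7 — Convert to polar: |I| = 0.01238 A, ∠I = 149.0°.

I = 0.01238∠149.0° A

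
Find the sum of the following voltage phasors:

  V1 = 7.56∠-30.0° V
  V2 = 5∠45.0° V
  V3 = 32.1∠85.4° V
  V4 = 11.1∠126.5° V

Step 1 — Convert each phasor to rectangular form:
  V1 = 7.56·(cos(-30.0°) + j·sin(-30.0°)) = 6.547 - j3.78 V
  V2 = 5·(cos(45.0°) + j·sin(45.0°)) = 3.536 + j3.536 V
  V3 = 32.1·(cos(85.4°) + j·sin(85.4°)) = 2.574 + j32 V
  V4 = 11.1·(cos(126.5°) + j·sin(126.5°)) = -6.603 + j8.923 V
Step 2 — Sum components: V_total = 6.055 + j40.67 V.
Step 3 — Convert to polar: |V_total| = 41.12 V, ∠V_total = 81.5°.

V_total = 41.12∠81.5° V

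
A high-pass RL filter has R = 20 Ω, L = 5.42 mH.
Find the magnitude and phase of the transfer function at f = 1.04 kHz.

Step 1 — Angular frequency: ω = 2π·1040 = 6535 rad/s.
Step 2 — Transfer function: H(jω) = jωL/(R + jωL).
Step 3 — Numerator jωL = j·35.42; denominator R + jωL = 20 + j35.42.
Step 4 — H = 0.7582 + j0.4282.
Step 5 — Magnitude: |H| = 0.8708 (-1.2 dB); phase: φ = 29.5°.

|H| = 0.8708 (-1.2 dB), φ = 29.5°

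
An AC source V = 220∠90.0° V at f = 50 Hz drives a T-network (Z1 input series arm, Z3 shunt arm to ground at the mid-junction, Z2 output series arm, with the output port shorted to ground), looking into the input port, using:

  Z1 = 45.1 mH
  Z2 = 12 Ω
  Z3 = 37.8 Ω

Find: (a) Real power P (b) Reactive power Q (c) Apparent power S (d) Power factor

Step 1 — Angular frequency: ω = 2π·f = 2π·50 = 314.2 rad/s.
Step 2 — Component impedances:
  Z1: Z = jωL = j·314.2·0.0451 = 0 + j14.17 Ω
  Z2: Z = R = 12 Ω
  Z3: Z = R = 37.8 Ω
Step 3 — With the output port shorted to ground, the output series arm Z2 runs from the junction to ground; the shunt arm Z3 also runs from the junction to ground. They appear in parallel: Z3 || Z2 = 9.108 Ω.
Step 4 — Series with input arm Z1: Z_in = Z1 + (Z3 || Z2) = 9.108 + j14.17 Ω = 16.84∠57.3° Ω.
Step 5 — Source phasor: V = 220∠90.0° V = 0 + j220 V.
Step 6 — Current: I = V / Z = 10.99 + j7.063 A = 13.06∠32.7° A.
Step 7 — Complex power: S = V·I* = 1554 + j2417 VA.
Step 8 — Real power: P = Re(S) = 1554 W.
Step 9 — Reactive power: Q = Im(S) = 2417 VAR.
Step 10 — Apparent power: |S| = 2873 VA.
Step 11 — Power factor: PF = P/|S| = 0.5408 (lagging).

(a) P = 1554 W  (b) Q = 2417 VAR  (c) S = 2873 VA  (d) PF = 0.5408 (lagging)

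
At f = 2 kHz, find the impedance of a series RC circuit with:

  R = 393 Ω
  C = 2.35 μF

Step 1 — Angular frequency: ω = 2π·f = 2π·2000 = 1.257e+04 rad/s.
Step 2 — Component impedances:
  R: Z = R = 393 Ω
  C: Z = 1/(jωC) = -j/(ω·C) = 0 - j33.86 Ω
Step 3 — Series combination: Z_total = R + C = 393 - j33.86 Ω = 394.5∠-4.9° Ω.

Z = 393 - j33.86 Ω = 394.5∠-4.9° Ω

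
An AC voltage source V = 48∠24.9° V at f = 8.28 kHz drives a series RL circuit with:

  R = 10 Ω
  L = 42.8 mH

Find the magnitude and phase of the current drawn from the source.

Step 1 — Angular frequency: ω = 2π·f = 2π·8280 = 5.202e+04 rad/s.
Step 2 — Component impedances:
  R: Z = R = 10 Ω
  L: Z = jωL = j·5.202e+04·0.0428 = 0 + j2227 Ω
Step 3 — Series combination: Z_total = R + L = 10 + j2227 Ω = 2227∠89.7° Ω.
Step 4 — Source phasor: V = 48∠24.9° V = 43.54 + j20.21 V.
Step 5 — Ohm's law: I = V / Z_total = (43.54 + j20.21) / (10 + j2227) = 0.009164 - j0.01951 A.
Step 6 — Convert to polar: |I| = 0.02156 A, ∠I = -64.8°.

I = 0.02156∠-64.8° A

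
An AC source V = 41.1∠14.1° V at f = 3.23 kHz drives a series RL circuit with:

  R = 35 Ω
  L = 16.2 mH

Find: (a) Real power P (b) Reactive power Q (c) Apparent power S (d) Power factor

Step 1 — Angular frequency: ω = 2π·f = 2π·3230 = 2.029e+04 rad/s.
Step 2 — Component impedances:
  R: Z = R = 35 Ω
  L: Z = jωL = j·2.029e+04·0.0162 = 0 + j328.8 Ω
Step 3 — Series combination: Z_total = R + L = 35 + j328.8 Ω = 330.6∠83.9° Ω.
Step 4 — Source phasor: V = 41.1∠14.1° V = 39.86 + j10.01 V.
Step 5 — Current: I = V / Z = 0.04288 - j0.1167 A = 0.1243∠-69.8° A.
Step 6 — Complex power: S = V·I* = 0.5408 + j5.08 VA.
Step 7 — Real power: P = Re(S) = 0.5408 W.
Step 8 — Reactive power: Q = Im(S) = 5.08 VAR.
Step 9 — Apparent power: |S| = 5.109 VA.
Step 10 — Power factor: PF = P/|S| = 0.1059 (lagging).

(a) P = 0.5408 W  (b) Q = 5.08 VAR  (c) S = 5.109 VA  (d) PF = 0.1059 (lagging)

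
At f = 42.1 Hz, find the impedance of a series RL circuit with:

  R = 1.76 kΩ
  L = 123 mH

Step 1 — Angular frequency: ω = 2π·f = 2π·42.1 = 264.5 rad/s.
Step 2 — Component impedances:
  R: Z = R = 1760 Ω
  L: Z = jωL = j·264.5·0.123 = 0 + j32.54 Ω
Step 3 — Series combination: Z_total = R + L = 1760 + j32.54 Ω = 1760∠1.1° Ω.

Z = 1760 + j32.54 Ω = 1760∠1.1° Ω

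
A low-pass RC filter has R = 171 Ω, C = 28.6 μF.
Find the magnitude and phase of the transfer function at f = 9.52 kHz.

Step 1 — Angular frequency: ω = 2π·9520 = 5.982e+04 rad/s.
Step 2 — Transfer function: H(jω) = 1/(1 + jωRC).
Step 3 — Denominator: 1 + jωRC = 1 + j·5.982e+04·171·2.86e-05 = 1 + j292.5.
Step 4 — H = 1.169e-05 - j0.003418.
Step 5 — Magnitude: |H| = 0.003418 (-49.3 dB); phase: φ = -89.8°.

|H| = 0.003418 (-49.3 dB), φ = -89.8°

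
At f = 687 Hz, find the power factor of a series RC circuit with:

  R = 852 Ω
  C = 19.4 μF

Step 1 — Angular frequency: ω = 2π·f = 2π·687 = 4317 rad/s.
Step 2 — Component impedances:
  R: Z = R = 852 Ω
  C: Z = 1/(jωC) = -j/(ω·C) = 0 - j11.94 Ω
Step 3 — Series combination: Z_total = R + C = 852 - j11.94 Ω = 852.1∠-0.8° Ω.
Step 4 — Power factor: PF = cos(φ) = Re(Z)/|Z| = 852/852.1 = 0.9999.
Step 5 — Type: Im(Z) = -11.94 ⇒ leading (phase φ = -0.8°).

PF = 0.9999 (leading, φ = -0.8°)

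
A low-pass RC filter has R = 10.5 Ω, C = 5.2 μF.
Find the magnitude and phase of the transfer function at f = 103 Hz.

Step 1 — Angular frequency: ω = 2π·103 = 647.2 rad/s.
Step 2 — Transfer function: H(jω) = 1/(1 + jωRC).
Step 3 — Denominator: 1 + jωRC = 1 + j·647.2·10.5·5.2e-06 = 1 + j0.03534.
Step 4 — H = 0.9988 - j0.03529.
Step 5 — Magnitude: |H| = 0.9994 (-0.0 dB); phase: φ = -2.0°.

|H| = 0.9994 (-0.0 dB), φ = -2.0°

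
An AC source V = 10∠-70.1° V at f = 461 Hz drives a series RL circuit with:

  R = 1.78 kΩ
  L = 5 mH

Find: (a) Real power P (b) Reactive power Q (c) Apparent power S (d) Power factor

Step 1 — Angular frequency: ω = 2π·f = 2π·461 = 2897 rad/s.
Step 2 — Component impedances:
  R: Z = R = 1780 Ω
  L: Z = jωL = j·2897·0.005 = 0 + j14.48 Ω
Step 3 — Series combination: Z_total = R + L = 1780 + j14.48 Ω = 1780∠0.5° Ω.
Step 4 — Source phasor: V = 10∠-70.1° V = 3.404 - j9.403 V.
Step 5 — Current: I = V / Z = 0.001869 - j0.005298 A = 0.005618∠-70.6° A.
Step 6 — Complex power: S = V·I* = 0.05618 + j0.0004571 VA.
Step 7 — Real power: P = Re(S) = 0.05618 W.
Step 8 — Reactive power: Q = Im(S) = 0.0004571 VAR.
Step 9 — Apparent power: |S| = 0.05618 VA.
Step 10 — Power factor: PF = P/|S| = 1 (lagging).

(a) P = 0.05618 W  (b) Q = 0.0004571 VAR  (c) S = 0.05618 VA  (d) PF = 1 (lagging)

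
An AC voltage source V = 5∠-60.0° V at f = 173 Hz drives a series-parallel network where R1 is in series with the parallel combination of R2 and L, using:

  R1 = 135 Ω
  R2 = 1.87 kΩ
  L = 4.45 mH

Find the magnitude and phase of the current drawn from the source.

Step 1 — Angular frequency: ω = 2π·f = 2π·173 = 1087 rad/s.
Step 2 — Component impedances:
  R1: Z = R = 135 Ω
  R2: Z = R = 1870 Ω
  L: Z = jωL = j·1087·0.00445 = 0 + j4.837 Ω
Step 3 — Parallel branch: R2 || L = 1/(1/R2 + 1/L) = 0.01251 + j4.837 Ω.
Step 4 — Series with R1: Z_total = R1 + (R2 || L) = 135 + j4.837 Ω = 135.1∠2.1° Ω.
Step 5 — Source phasor: V = 5∠-60.0° V = 2.5 - j4.33 V.
Step 6 — Ohm's law: I = V / Z_total = (2.5 - j4.33) / (135 + j4.837) = 0.01735 - j0.03269 A.
Step 7 — Convert to polar: |I| = 0.03701 A, ∠I = -62.1°.

I = 0.03701∠-62.1° A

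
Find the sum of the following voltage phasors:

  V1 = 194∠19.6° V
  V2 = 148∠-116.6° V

Step 1 — Convert each phasor to rectangular form:
  V1 = 194·(cos(19.6°) + j·sin(19.6°)) = 182.8 + j65.08 V
  V2 = 148·(cos(-116.6°) + j·sin(-116.6°)) = -66.27 - j132.3 V
Step 2 — Sum components: V_total = 116.5 - j67.26 V.
Step 3 — Convert to polar: |V_total| = 134.5 V, ∠V_total = -30.0°.

V_total = 134.5∠-30.0° V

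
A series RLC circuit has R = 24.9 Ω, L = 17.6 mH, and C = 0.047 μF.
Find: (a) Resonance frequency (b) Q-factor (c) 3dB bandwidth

Step 1 — Resonance: ω₀ = 1/√(LC) = 1/√(0.0176·4.7e-08) = 3.477e+04 rad/s.
Step 2 — f₀ = ω₀/(2π) = 5534 Hz.
Step 3 — Series Q: Q = ω₀L/R = 3.477e+04·0.0176/24.9 = 24.58.
Step 4 — Bandwidth: Δω = ω₀/Q = 1415 rad/s; BW = Δω/(2π) = 225.2 Hz.

(a) f₀ = 5534 Hz  (b) Q = 24.58  (c) BW = 225.2 Hz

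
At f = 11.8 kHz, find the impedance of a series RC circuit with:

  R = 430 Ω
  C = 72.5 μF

Step 1 — Angular frequency: ω = 2π·f = 2π·1.18e+04 = 7.414e+04 rad/s.
Step 2 — Component impedances:
  R: Z = R = 430 Ω
  C: Z = 1/(jωC) = -j/(ω·C) = 0 - j0.186 Ω
Step 3 — Series combination: Z_total = R + C = 430 - j0.186 Ω = 430∠-0.0° Ω.

Z = 430 - j0.186 Ω = 430∠-0.0° Ω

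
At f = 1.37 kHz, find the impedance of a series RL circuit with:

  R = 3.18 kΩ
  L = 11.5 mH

Step 1 — Angular frequency: ω = 2π·f = 2π·1370 = 8608 rad/s.
Step 2 — Component impedances:
  R: Z = R = 3180 Ω
  L: Z = jωL = j·8608·0.0115 = 0 + j98.99 Ω
Step 3 — Series combination: Z_total = R + L = 3180 + j98.99 Ω = 3182∠1.8° Ω.

Z = 3180 + j98.99 Ω = 3182∠1.8° Ω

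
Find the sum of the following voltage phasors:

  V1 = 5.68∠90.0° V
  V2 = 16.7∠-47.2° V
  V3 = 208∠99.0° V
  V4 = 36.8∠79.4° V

Step 1 — Convert each phasor to rectangular form:
  V1 = 5.68·(cos(90.0°) + j·sin(90.0°)) = 0 + j5.68 V
  V2 = 16.7·(cos(-47.2°) + j·sin(-47.2°)) = 11.35 - j12.25 V
  V3 = 208·(cos(99.0°) + j·sin(99.0°)) = -32.54 + j205.4 V
  V4 = 36.8·(cos(79.4°) + j·sin(79.4°)) = 6.769 + j36.17 V
Step 2 — Sum components: V_total = -14.42 + j235 V.
Step 3 — Convert to polar: |V_total| = 235.5 V, ∠V_total = 93.5°.

V_total = 235.5∠93.5° V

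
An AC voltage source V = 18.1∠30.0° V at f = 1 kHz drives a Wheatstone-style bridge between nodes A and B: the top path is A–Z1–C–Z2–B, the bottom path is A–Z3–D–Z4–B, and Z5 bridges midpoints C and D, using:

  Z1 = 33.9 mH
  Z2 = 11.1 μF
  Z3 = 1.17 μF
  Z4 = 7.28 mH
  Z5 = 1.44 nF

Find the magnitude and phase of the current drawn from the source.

Step 1 — Angular frequency: ω = 2π·f = 2π·1000 = 6283 rad/s.
Step 2 — Component impedances:
  Z1: Z = jωL = j·6283·0.0339 = 0 + j213 Ω
  Z2: Z = 1/(jωC) = -j/(ω·C) = 0 - j14.34 Ω
  Z3: Z = 1/(jωC) = -j/(ω·C) = 0 - j136 Ω
  Z4: Z = jωL = j·6283·0.00728 = 0 + j45.74 Ω
  Z5: Z = 1/(jωC) = -j/(ω·C) = 0 - j1.105e+05 Ω
Step 3 — Bridge requires nodal analysis (the Z5 bridge couples midpoints C and D, so the two paths cannot be reduced to a simple series/parallel combination). Setting node B to ground and injecting 1 A at node A, the 3-node admittance system at A, C, D solves to V_A = Z_AB = 0 - j165.5 Ω = 165.5∠-90.0° Ω.
Step 4 — Source phasor: V = 18.1∠30.0° V = 15.68 + j9.05 V.
Step 5 — Ohm's law: I = V / Z_total = (15.68 + j9.05) / (0 - j165.5) = -0.0547 + j0.09473 A.
Step 6 — Convert to polar: |I| = 0.1094 A, ∠I = 120.0°.

I = 0.1094∠120.0° A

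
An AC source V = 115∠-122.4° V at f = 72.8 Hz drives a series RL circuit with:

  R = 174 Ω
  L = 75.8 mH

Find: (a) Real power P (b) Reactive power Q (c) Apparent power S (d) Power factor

Step 1 — Angular frequency: ω = 2π·f = 2π·72.8 = 457.4 rad/s.
Step 2 — Component impedances:
  R: Z = R = 174 Ω
  L: Z = jωL = j·457.4·0.0758 = 0 + j34.67 Ω
Step 3 — Series combination: Z_total = R + L = 174 + j34.67 Ω = 177.4∠11.3° Ω.
Step 4 — Source phasor: V = 115∠-122.4° V = -61.62 - j97.1 V.
Step 5 — Current: I = V / Z = -0.4476 - j0.4688 A = 0.6482∠-133.7° A.
Step 6 — Complex power: S = V·I* = 73.1 + j14.57 VA.
Step 7 — Real power: P = Re(S) = 73.1 W.
Step 8 — Reactive power: Q = Im(S) = 14.57 VAR.
Step 9 — Apparent power: |S| = 74.54 VA.
Step 10 — Power factor: PF = P/|S| = 0.9807 (lagging).

(a) P = 73.1 W  (b) Q = 14.57 VAR  (c) S = 74.54 VA  (d) PF = 0.9807 (lagging)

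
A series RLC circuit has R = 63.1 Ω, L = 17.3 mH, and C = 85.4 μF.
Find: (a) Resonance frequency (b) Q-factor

Step 1 — Resonance condition Im(Z)=0 gives ω₀ = 1/√(LC).
Step 2 — ω₀ = 1/√(0.0173·8.54e-05) = 822.7 rad/s.
Step 3 — f₀ = ω₀/(2π) = 130.9 Hz.
Step 4 — Series Q: Q = ω₀L/R = 822.7·0.0173/63.1 = 0.2256.

(a) f₀ = 130.9 Hz  (b) Q = 0.2256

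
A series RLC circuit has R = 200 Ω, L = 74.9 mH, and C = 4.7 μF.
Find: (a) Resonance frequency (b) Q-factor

Step 1 — Resonance condition Im(Z)=0 gives ω₀ = 1/√(LC).
Step 2 — ω₀ = 1/√(0.0749·4.7e-06) = 1685 rad/s.
Step 3 — f₀ = ω₀/(2π) = 268.2 Hz.
Step 4 — Series Q: Q = ω₀L/R = 1685·0.0749/200 = 0.6312.

(a) f₀ = 268.2 Hz  (b) Q = 0.6312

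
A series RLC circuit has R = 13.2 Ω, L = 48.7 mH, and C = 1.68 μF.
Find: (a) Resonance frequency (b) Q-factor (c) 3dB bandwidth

Step 1 — Resonance: ω₀ = 1/√(LC) = 1/√(0.0487·1.68e-06) = 3496 rad/s.
Step 2 — f₀ = ω₀/(2π) = 556.4 Hz.
Step 3 — Series Q: Q = ω₀L/R = 3496·0.0487/13.2 = 12.9.
Step 4 — Bandwidth: Δω = ω₀/Q = 271 rad/s; BW = Δω/(2π) = 43.14 Hz.

(a) f₀ = 556.4 Hz  (b) Q = 12.9  (c) BW = 43.14 Hz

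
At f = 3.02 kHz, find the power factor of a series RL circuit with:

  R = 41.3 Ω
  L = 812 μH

Step 1 — Angular frequency: ω = 2π·f = 2π·3020 = 1.898e+04 rad/s.
Step 2 — Component impedances:
  R: Z = R = 41.3 Ω
  L: Z = jωL = j·1.898e+04·0.000812 = 0 + j15.41 Ω
Step 3 — Series combination: Z_total = R + L = 41.3 + j15.41 Ω = 44.08∠20.5° Ω.
Step 4 — Power factor: PF = cos(φ) = Re(Z)/|Z| = 41.3/44.08 = 0.9369.
Step 5 — Type: Im(Z) = 15.41 ⇒ lagging (phase φ = 20.5°).

PF = 0.9369 (lagging, φ = 20.5°)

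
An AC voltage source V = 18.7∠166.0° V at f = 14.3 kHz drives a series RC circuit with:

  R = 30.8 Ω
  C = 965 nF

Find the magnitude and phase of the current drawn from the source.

Step 1 — Angular frequency: ω = 2π·f = 2π·1.43e+04 = 8.985e+04 rad/s.
Step 2 — Component impedances:
  R: Z = R = 30.8 Ω
  C: Z = 1/(jωC) = -j/(ω·C) = 0 - j11.53 Ω
Step 3 — Series combination: Z_total = R + C = 30.8 - j11.53 Ω = 32.89∠-20.5° Ω.
Step 4 — Source phasor: V = 18.7∠166.0° V = -18.14 + j4.524 V.
Step 5 — Ohm's law: I = V / Z_total = (-18.14 + j4.524) / (30.8 - j11.53) = -0.5649 - j0.06465 A.
Step 6 — Convert to polar: |I| = 0.5686 A, ∠I = -173.5°.

I = 0.5686∠-173.5° A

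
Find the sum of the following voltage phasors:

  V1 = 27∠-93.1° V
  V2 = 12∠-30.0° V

Step 1 — Convert each phasor to rectangular form:
  V1 = 27·(cos(-93.1°) + j·sin(-93.1°)) = -1.46 - j26.96 V
  V2 = 12·(cos(-30.0°) + j·sin(-30.0°)) = 10.39 - j6 V
Step 2 — Sum components: V_total = 8.932 - j32.96 V.
Step 3 — Convert to polar: |V_total| = 34.15 V, ∠V_total = -74.8°.

V_total = 34.15∠-74.8° V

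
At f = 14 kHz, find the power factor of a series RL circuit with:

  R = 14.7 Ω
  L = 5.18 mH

Step 1 — Angular frequency: ω = 2π·f = 2π·1.4e+04 = 8.796e+04 rad/s.
Step 2 — Component impedances:
  R: Z = R = 14.7 Ω
  L: Z = jωL = j·8.796e+04·0.00518 = 0 + j455.7 Ω
Step 3 — Series combination: Z_total = R + L = 14.7 + j455.7 Ω = 455.9∠88.2° Ω.
Step 4 — Power factor: PF = cos(φ) = Re(Z)/|Z| = 14.7/455.9 = 0.03224.
Step 5 — Type: Im(Z) = 455.7 ⇒ lagging (phase φ = 88.2°).

PF = 0.03224 (lagging, φ = 88.2°)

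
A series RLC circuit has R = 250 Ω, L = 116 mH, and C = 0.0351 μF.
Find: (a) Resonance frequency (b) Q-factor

Step 1 — Resonance condition Im(Z)=0 gives ω₀ = 1/√(LC).
Step 2 — ω₀ = 1/√(0.116·3.51e-08) = 1.567e+04 rad/s.
Step 3 — f₀ = ω₀/(2π) = 2494 Hz.
Step 4 — Series Q: Q = ω₀L/R = 1.567e+04·0.116/250 = 7.272.

(a) f₀ = 2494 Hz  (b) Q = 7.272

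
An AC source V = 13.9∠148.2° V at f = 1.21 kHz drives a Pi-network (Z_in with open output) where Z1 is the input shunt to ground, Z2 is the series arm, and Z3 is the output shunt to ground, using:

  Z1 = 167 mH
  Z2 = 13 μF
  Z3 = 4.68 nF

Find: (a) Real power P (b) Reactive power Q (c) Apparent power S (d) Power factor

Step 1 — Angular frequency: ω = 2π·f = 2π·1210 = 7603 rad/s.
Step 2 — Component impedances:
  Z1: Z = jωL = j·7603·0.167 = 0 + j1270 Ω
  Z2: Z = 1/(jωC) = -j/(ω·C) = 0 - j10.12 Ω
  Z3: Z = 1/(jωC) = -j/(ω·C) = 0 - j2.811e+04 Ω
Step 3 — With open output, the series arm Z2 and the output shunt Z3 appear in series to ground: Z2 + Z3 = 0 - j2.812e+04 Ω.
Step 4 — Parallel with input shunt Z1: Z_in = Z1 || (Z2 + Z3) = 0 + j1330 Ω = 1330∠90.0° Ω.
Step 5 — Source phasor: V = 13.9∠148.2° V = -11.81 + j7.325 V.
Step 6 — Current: I = V / Z = 0.005509 + j0.008884 A = 0.01045∠58.2° A.
Step 7 — Complex power: S = V·I* = 0 + j0.1453 VA.
Step 8 — Real power: P = Re(S) = 0 W.
Step 9 — Reactive power: Q = Im(S) = 0.1453 VAR.
Step 10 — Apparent power: |S| = 0.1453 VA.
Step 11 — Power factor: PF = P/|S| = 0 (lagging).

(a) P = 0 W  (b) Q = 0.1453 VAR  (c) S = 0.1453 VA  (d) PF = 0 (lagging)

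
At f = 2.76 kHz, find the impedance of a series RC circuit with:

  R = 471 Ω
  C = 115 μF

Step 1 — Angular frequency: ω = 2π·f = 2π·2760 = 1.734e+04 rad/s.
Step 2 — Component impedances:
  R: Z = R = 471 Ω
  C: Z = 1/(jωC) = -j/(ω·C) = 0 - j0.5014 Ω
Step 3 — Series combination: Z_total = R + C = 471 - j0.5014 Ω = 471∠-0.1° Ω.

Z = 471 - j0.5014 Ω = 471∠-0.1° Ω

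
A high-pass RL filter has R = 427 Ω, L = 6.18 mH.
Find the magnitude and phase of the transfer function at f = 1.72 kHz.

Step 1 — Angular frequency: ω = 2π·1720 = 1.081e+04 rad/s.
Step 2 — Transfer function: H(jω) = jωL/(R + jωL).
Step 3 — Numerator jωL = j·66.79; denominator R + jωL = 427 + j66.79.
Step 4 — H = 0.02388 + j0.1527.
Step 5 — Magnitude: |H| = 0.1545 (-16.2 dB); phase: φ = 81.1°.

|H| = 0.1545 (-16.2 dB), φ = 81.1°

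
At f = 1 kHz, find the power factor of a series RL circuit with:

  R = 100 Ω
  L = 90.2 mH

Step 1 — Angular frequency: ω = 2π·f = 2π·1000 = 6283 rad/s.
Step 2 — Component impedances:
  R: Z = R = 100 Ω
  L: Z = jωL = j·6283·0.0902 = 0 + j566.7 Ω
Step 3 — Series combination: Z_total = R + L = 100 + j566.7 Ω = 575.5∠80.0° Ω.
Step 4 — Power factor: PF = cos(φ) = Re(Z)/|Z| = 100/575.5 = 0.1738.
Step 5 — Type: Im(Z) = 566.7 ⇒ lagging (phase φ = 80.0°).

PF = 0.1738 (lagging, φ = 80.0°)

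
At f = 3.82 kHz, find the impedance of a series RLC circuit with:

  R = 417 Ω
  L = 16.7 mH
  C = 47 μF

Step 1 — Angular frequency: ω = 2π·f = 2π·3820 = 2.4e+04 rad/s.
Step 2 — Component impedances:
  R: Z = R = 417 Ω
  L: Z = jωL = j·2.4e+04·0.0167 = 0 + j400.8 Ω
  C: Z = 1/(jωC) = -j/(ω·C) = 0 - j0.8865 Ω
Step 3 — Series combination: Z_total = R + L + C = 417 + j399.9 Ω = 577.8∠43.8° Ω.

Z = 417 + j399.9 Ω = 577.8∠43.8° Ω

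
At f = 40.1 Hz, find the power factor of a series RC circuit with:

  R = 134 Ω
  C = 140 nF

Step 1 — Angular frequency: ω = 2π·f = 2π·40.1 = 252 rad/s.
Step 2 — Component impedances:
  R: Z = R = 134 Ω
  C: Z = 1/(jωC) = -j/(ω·C) = 0 - j2.835e+04 Ω
Step 3 — Series combination: Z_total = R + C = 134 - j2.835e+04 Ω = 2.835e+04∠-89.7° Ω.
Step 4 — Power factor: PF = cos(φ) = Re(Z)/|Z| = 134/2.835e+04 = 0.004727.
Step 5 — Type: Im(Z) = -2.835e+04 ⇒ leading (phase φ = -89.7°).

PF = 0.004727 (leading, φ = -89.7°)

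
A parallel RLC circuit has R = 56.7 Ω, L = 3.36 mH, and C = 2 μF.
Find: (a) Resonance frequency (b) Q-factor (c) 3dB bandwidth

Step 1 — Resonance: ω₀ = 1/√(LC) = 1/√(0.00336·2e-06) = 1.22e+04 rad/s.
Step 2 — f₀ = ω₀/(2π) = 1941 Hz.
Step 3 — Parallel Q: Q = R/(ω₀L) = 56.7/(1.22e+04·0.00336) = 1.383.
Step 4 — Bandwidth: Δω = ω₀/Q = 8818 rad/s; BW = Δω/(2π) = 1403 Hz.

(a) f₀ = 1941 Hz  (b) Q = 1.383  (c) BW = 1403 Hz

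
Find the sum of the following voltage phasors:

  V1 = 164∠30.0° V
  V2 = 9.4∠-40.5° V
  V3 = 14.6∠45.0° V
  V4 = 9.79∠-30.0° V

Step 1 — Convert each phasor to rectangular form:
  V1 = 164·(cos(30.0°) + j·sin(30.0°)) = 142 + j82 V
  V2 = 9.4·(cos(-40.5°) + j·sin(-40.5°)) = 7.148 - j6.105 V
  V3 = 14.6·(cos(45.0°) + j·sin(45.0°)) = 10.32 + j10.32 V
  V4 = 9.79·(cos(-30.0°) + j·sin(-30.0°)) = 8.478 - j4.895 V
Step 2 — Sum components: V_total = 168 + j81.32 V.
Step 3 — Convert to polar: |V_total| = 186.6 V, ∠V_total = 25.8°.

V_total = 186.6∠25.8° V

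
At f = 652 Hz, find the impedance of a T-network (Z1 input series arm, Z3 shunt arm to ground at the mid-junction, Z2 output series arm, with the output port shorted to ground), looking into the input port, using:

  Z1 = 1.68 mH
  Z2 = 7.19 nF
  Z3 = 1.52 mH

Step 1 — Angular frequency: ω = 2π·f = 2π·652 = 4097 rad/s.
Step 2 — Component impedances:
  Z1: Z = jωL = j·4097·0.00168 = 0 + j6.882 Ω
  Z2: Z = 1/(jωC) = -j/(ω·C) = 0 - j3.395e+04 Ω
  Z3: Z = jωL = j·4097·0.00152 = 0 + j6.227 Ω
Step 3 — With the output port shorted to ground, the output series arm Z2 runs from the junction to ground; the shunt arm Z3 also runs from the junction to ground. They appear in parallel: Z3 || Z2 = 0 + j6.228 Ω.
Step 4 — Series with input arm Z1: Z_in = Z1 + (Z3 || Z2) = 0 + j13.11 Ω = 13.11∠90.0° Ω.

Z = 0 + j13.11 Ω = 13.11∠90.0° Ω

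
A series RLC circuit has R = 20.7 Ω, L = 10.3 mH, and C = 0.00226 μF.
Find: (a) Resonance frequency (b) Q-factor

Step 1 — Resonance condition Im(Z)=0 gives ω₀ = 1/√(LC).
Step 2 — ω₀ = 1/√(0.0103·2.26e-09) = 2.073e+05 rad/s.
Step 3 — f₀ = ω₀/(2π) = 3.299e+04 Hz.
Step 4 — Series Q: Q = ω₀L/R = 2.073e+05·0.0103/20.7 = 103.1.

(a) f₀ = 3.299e+04 Hz  (b) Q = 103.1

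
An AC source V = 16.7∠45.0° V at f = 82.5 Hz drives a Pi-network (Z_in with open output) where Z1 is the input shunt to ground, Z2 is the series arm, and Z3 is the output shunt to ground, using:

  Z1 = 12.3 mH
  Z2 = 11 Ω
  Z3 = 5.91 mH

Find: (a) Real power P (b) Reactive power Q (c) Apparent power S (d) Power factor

Step 1 — Angular frequency: ω = 2π·f = 2π·82.5 = 518.4 rad/s.
Step 2 — Component impedances:
  Z1: Z = jωL = j·518.4·0.0123 = 0 + j6.376 Ω
  Z2: Z = R = 11 Ω
  Z3: Z = jωL = j·518.4·0.00591 = 0 + j3.064 Ω
Step 3 — With open output, the series arm Z2 and the output shunt Z3 appear in series to ground: Z2 + Z3 = 11 + j3.064 Ω.
Step 4 — Parallel with input shunt Z1: Z_in = Z1 || (Z2 + Z3) = 2.128 + j4.549 Ω = 5.023∠64.9° Ω.
Step 5 — Source phasor: V = 16.7∠45.0° V = 11.81 + j11.81 V.
Step 6 — Current: I = V / Z = 3.126 - j1.133 A = 3.325∠-19.9° A.
Step 7 — Complex power: S = V·I* = 23.53 + j50.29 VA.
Step 8 — Real power: P = Re(S) = 23.53 W.
Step 9 — Reactive power: Q = Im(S) = 50.29 VAR.
Step 10 — Apparent power: |S| = 55.53 VA.
Step 11 — Power factor: PF = P/|S| = 0.4237 (lagging).

(a) P = 23.53 W  (b) Q = 50.29 VAR  (c) S = 55.53 VA  (d) PF = 0.4237 (lagging)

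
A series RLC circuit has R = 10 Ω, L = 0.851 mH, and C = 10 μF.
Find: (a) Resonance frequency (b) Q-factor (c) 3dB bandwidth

Step 1 — Resonance: ω₀ = 1/√(LC) = 1/√(0.000851·1e-05) = 1.084e+04 rad/s.
Step 2 — f₀ = ω₀/(2π) = 1725 Hz.
Step 3 — Series Q: Q = ω₀L/R = 1.084e+04·0.000851/10 = 0.9225.
Step 4 — Bandwidth: Δω = ω₀/Q = 1.175e+04 rad/s; BW = Δω/(2π) = 1870 Hz.

(a) f₀ = 1725 Hz  (b) Q = 0.9225  (c) BW = 1870 Hz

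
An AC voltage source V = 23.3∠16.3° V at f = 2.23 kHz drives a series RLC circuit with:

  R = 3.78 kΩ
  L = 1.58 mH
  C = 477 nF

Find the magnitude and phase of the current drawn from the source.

Step 1 — Angular frequency: ω = 2π·f = 2π·2230 = 1.401e+04 rad/s.
Step 2 — Component impedances:
  R: Z = R = 3780 Ω
  L: Z = jωL = j·1.401e+04·0.00158 = 0 + j22.14 Ω
  C: Z = 1/(jωC) = -j/(ω·C) = 0 - j149.6 Ω
Step 3 — Series combination: Z_total = R + L + C = 3780 - j127.5 Ω = 3782∠-1.9° Ω.
Step 4 — Source phasor: V = 23.3∠16.3° V = 22.36 + j6.54 V.
Step 5 — Ohm's law: I = V / Z_total = (22.36 + j6.54) / (3780 - j127.5) = 0.005851 + j0.001927 A.
Step 6 — Convert to polar: |I| = 0.006161 A, ∠I = 18.2°.

I = 0.006161∠18.2° A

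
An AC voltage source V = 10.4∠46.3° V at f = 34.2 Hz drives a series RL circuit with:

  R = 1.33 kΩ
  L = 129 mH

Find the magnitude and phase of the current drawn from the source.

Step 1 — Angular frequency: ω = 2π·f = 2π·34.2 = 214.9 rad/s.
Step 2 — Component impedances:
  R: Z = R = 1330 Ω
  L: Z = jωL = j·214.9·0.129 = 0 + j27.72 Ω
Step 3 — Series combination: Z_total = R + L = 1330 + j27.72 Ω = 1330∠1.2° Ω.
Step 4 — Source phasor: V = 10.4∠46.3° V = 7.185 + j7.519 V.
Step 5 — Ohm's law: I = V / Z_total = (7.185 + j7.519) / (1330 + j27.72) = 0.005518 + j0.005538 A.
Step 6 — Convert to polar: |I| = 0.007818 A, ∠I = 45.1°.

I = 0.007818∠45.1° A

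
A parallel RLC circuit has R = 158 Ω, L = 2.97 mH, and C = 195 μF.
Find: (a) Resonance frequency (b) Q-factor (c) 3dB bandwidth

Step 1 — Resonance: ω₀ = 1/√(LC) = 1/√(0.00297·0.000195) = 1314 rad/s.
Step 2 — f₀ = ω₀/(2π) = 209.1 Hz.
Step 3 — Parallel Q: Q = R/(ω₀L) = 158/(1314·0.00297) = 40.49.
Step 4 — Bandwidth: Δω = ω₀/Q = 32.46 rad/s; BW = Δω/(2π) = 5.166 Hz.

(a) f₀ = 209.1 Hz  (b) Q = 40.49  (c) BW = 5.166 Hz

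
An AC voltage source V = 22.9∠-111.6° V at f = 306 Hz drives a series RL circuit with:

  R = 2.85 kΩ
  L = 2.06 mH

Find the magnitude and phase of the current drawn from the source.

Step 1 — Angular frequency: ω = 2π·f = 2π·306 = 1923 rad/s.
Step 2 — Component impedances:
  R: Z = R = 2850 Ω
  L: Z = jωL = j·1923·0.00206 = 0 + j3.961 Ω
Step 3 — Series combination: Z_total = R + L = 2850 + j3.961 Ω = 2850∠0.1° Ω.
Step 4 — Source phasor: V = 22.9∠-111.6° V = -8.43 - j21.29 V.
Step 5 — Ohm's law: I = V / Z_total = (-8.43 - j21.29) / (2850 + j3.961) = -0.002968 - j0.007467 A.
Step 6 — Convert to polar: |I| = 0.008035 A, ∠I = -111.7°.

I = 0.008035∠-111.7° A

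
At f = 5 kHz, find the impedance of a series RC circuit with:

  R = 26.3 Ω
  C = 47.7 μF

Step 1 — Angular frequency: ω = 2π·f = 2π·5000 = 3.142e+04 rad/s.
Step 2 — Component impedances:
  R: Z = R = 26.3 Ω
  C: Z = 1/(jωC) = -j/(ω·C) = 0 - j0.6673 Ω
Step 3 — Series combination: Z_total = R + C = 26.3 - j0.6673 Ω = 26.31∠-1.5° Ω.

Z = 26.3 - j0.6673 Ω = 26.31∠-1.5° Ω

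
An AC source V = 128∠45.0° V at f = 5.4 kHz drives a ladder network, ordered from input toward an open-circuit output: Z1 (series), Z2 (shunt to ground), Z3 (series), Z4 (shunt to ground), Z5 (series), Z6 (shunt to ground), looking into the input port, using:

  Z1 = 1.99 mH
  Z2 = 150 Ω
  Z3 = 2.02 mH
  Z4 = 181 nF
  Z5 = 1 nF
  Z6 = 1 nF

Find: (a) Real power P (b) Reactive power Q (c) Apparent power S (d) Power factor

Step 1 — Angular frequency: ω = 2π·f = 2π·5400 = 3.393e+04 rad/s.
Step 2 — Component impedances:
  Z1: Z = jωL = j·3.393e+04·0.00199 = 0 + j67.52 Ω
  Z2: Z = R = 150 Ω
  Z3: Z = jωL = j·3.393e+04·0.00202 = 0 + j68.54 Ω
  Z4: Z = 1/(jωC) = -j/(ω·C) = 0 - j162.8 Ω
  Z5: Z = 1/(jωC) = -j/(ω·C) = 0 - j2.947e+04 Ω
  Z6: Z = 1/(jωC) = -j/(ω·C) = 0 - j2.947e+04 Ω
Step 3 — Ladder network (open output): work backward from the far end, alternating series and parallel combinations. Z_in = 42.2 + j0.07208 Ω = 42.2∠0.1° Ω.
Step 4 — Source phasor: V = 128∠45.0° V = 90.51 + j90.51 V.
Step 5 — Current: I = V / Z = 2.148 + j2.141 A = 3.033∠44.9° A.
Step 6 — Complex power: S = V·I* = 388.3 + j0.6632 VA.
Step 7 — Real power: P = Re(S) = 388.3 W.
Step 8 — Reactive power: Q = Im(S) = 0.6632 VAR.
Step 9 — Apparent power: |S| = 388.3 VA.
Step 10 — Power factor: PF = P/|S| = 1 (lagging).

(a) P = 388.3 W  (b) Q = 0.6632 VAR  (c) S = 388.3 VA  (d) PF = 1 (lagging)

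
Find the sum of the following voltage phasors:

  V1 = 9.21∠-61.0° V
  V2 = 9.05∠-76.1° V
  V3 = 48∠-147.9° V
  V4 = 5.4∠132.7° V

Step 1 — Convert each phasor to rectangular form:
  V1 = 9.21·(cos(-61.0°) + j·sin(-61.0°)) = 4.465 - j8.055 V
  V2 = 9.05·(cos(-76.1°) + j·sin(-76.1°)) = 2.174 - j8.785 V
  V3 = 48·(cos(-147.9°) + j·sin(-147.9°)) = -40.66 - j25.51 V
  V4 = 5.4·(cos(132.7°) + j·sin(132.7°)) = -3.662 + j3.969 V
Step 2 — Sum components: V_total = -37.68 - j38.38 V.
Step 3 — Convert to polar: |V_total| = 53.79 V, ∠V_total = -134.5°.

V_total = 53.79∠-134.5° V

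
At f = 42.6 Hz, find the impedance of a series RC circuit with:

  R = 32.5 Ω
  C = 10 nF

Step 1 — Angular frequency: ω = 2π·f = 2π·42.6 = 267.7 rad/s.
Step 2 — Component impedances:
  R: Z = R = 32.5 Ω
  C: Z = 1/(jωC) = -j/(ω·C) = 0 - j3.736e+05 Ω
Step 3 — Series combination: Z_total = R + C = 32.5 - j3.736e+05 Ω = 3.736e+05∠-90.0° Ω.

Z = 32.5 - j3.736e+05 Ω = 3.736e+05∠-90.0° Ω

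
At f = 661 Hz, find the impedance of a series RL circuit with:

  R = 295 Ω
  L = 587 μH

Step 1 — Angular frequency: ω = 2π·f = 2π·661 = 4153 rad/s.
Step 2 — Component impedances:
  R: Z = R = 295 Ω
  L: Z = jωL = j·4153·0.000587 = 0 + j2.438 Ω
Step 3 — Series combination: Z_total = R + L = 295 + j2.438 Ω = 295∠0.5° Ω.

Z = 295 + j2.438 Ω = 295∠0.5° Ω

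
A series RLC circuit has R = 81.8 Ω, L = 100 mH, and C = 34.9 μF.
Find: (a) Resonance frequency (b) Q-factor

Step 1 — Resonance condition Im(Z)=0 gives ω₀ = 1/√(LC).
Step 2 — ω₀ = 1/√(0.1·3.49e-05) = 535.3 rad/s.
Step 3 — f₀ = ω₀/(2π) = 85.19 Hz.
Step 4 — Series Q: Q = ω₀L/R = 535.3·0.1/81.8 = 0.6544.

(a) f₀ = 85.19 Hz  (b) Q = 0.6544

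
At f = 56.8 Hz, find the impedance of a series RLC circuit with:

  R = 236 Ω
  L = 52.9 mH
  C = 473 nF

Step 1 — Angular frequency: ω = 2π·f = 2π·56.8 = 356.9 rad/s.
Step 2 — Component impedances:
  R: Z = R = 236 Ω
  L: Z = jωL = j·356.9·0.0529 = 0 + j18.88 Ω
  C: Z = 1/(jωC) = -j/(ω·C) = 0 - j5924 Ω
Step 3 — Series combination: Z_total = R + L + C = 236 - j5905 Ω = 5910∠-87.7° Ω.

Z = 236 - j5905 Ω = 5910∠-87.7° Ω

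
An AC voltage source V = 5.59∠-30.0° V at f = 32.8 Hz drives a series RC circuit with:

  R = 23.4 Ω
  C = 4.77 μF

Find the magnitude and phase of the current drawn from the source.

Step 1 — Angular frequency: ω = 2π·f = 2π·32.8 = 206.1 rad/s.
Step 2 — Component impedances:
  R: Z = R = 23.4 Ω
  C: Z = 1/(jωC) = -j/(ω·C) = 0 - j1017 Ω
Step 3 — Series combination: Z_total = R + C = 23.4 - j1017 Ω = 1018∠-88.7° Ω.
Step 4 — Source phasor: V = 5.59∠-30.0° V = 4.841 - j2.795 V.
Step 5 — Ohm's law: I = V / Z_total = (4.841 - j2.795) / (23.4 - j1017) = 0.002856 + j0.004693 A.
Step 6 — Convert to polar: |I| = 0.005494 A, ∠I = 58.7°.

I = 0.005494∠58.7° A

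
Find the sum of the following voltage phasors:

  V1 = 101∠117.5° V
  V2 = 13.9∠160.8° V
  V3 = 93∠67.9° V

Step 1 — Convert each phasor to rectangular form:
  V1 = 101·(cos(117.5°) + j·sin(117.5°)) = -46.64 + j89.59 V
  V2 = 13.9·(cos(160.8°) + j·sin(160.8°)) = -13.13 + j4.571 V
  V3 = 93·(cos(67.9°) + j·sin(67.9°)) = 34.99 + j86.17 V
Step 2 — Sum components: V_total = -24.77 + j180.3 V.
Step 3 — Convert to polar: |V_total| = 182 V, ∠V_total = 97.8°.

V_total = 182∠97.8° V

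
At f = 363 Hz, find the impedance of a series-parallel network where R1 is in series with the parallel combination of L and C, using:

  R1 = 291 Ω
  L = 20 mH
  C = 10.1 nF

Step 1 — Angular frequency: ω = 2π·f = 2π·363 = 2281 rad/s.
Step 2 — Component impedances:
  R1: Z = R = 291 Ω
  L: Z = jωL = j·2281·0.02 = 0 + j45.62 Ω
  C: Z = 1/(jωC) = -j/(ω·C) = 0 - j4.341e+04 Ω
Step 3 — Parallel branch: L || C = 1/(1/L + 1/C) = 0 + j45.66 Ω.
Step 4 — Series with R1: Z_total = R1 + (L || C) = 291 + j45.66 Ω = 294.6∠8.9° Ω.

Z = 291 + j45.66 Ω = 294.6∠8.9° Ω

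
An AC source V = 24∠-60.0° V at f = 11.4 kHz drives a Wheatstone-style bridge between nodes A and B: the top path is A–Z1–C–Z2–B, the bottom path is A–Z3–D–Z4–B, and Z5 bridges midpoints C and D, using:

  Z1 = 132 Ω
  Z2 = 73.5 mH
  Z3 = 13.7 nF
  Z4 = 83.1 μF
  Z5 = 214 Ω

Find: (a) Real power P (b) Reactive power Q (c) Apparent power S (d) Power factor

Step 1 — Angular frequency: ω = 2π·f = 2π·1.14e+04 = 7.163e+04 rad/s.
Step 2 — Component impedances:
  Z1: Z = R = 132 Ω
  Z2: Z = jωL = j·7.163e+04·0.0735 = 0 + j5265 Ω
  Z3: Z = 1/(jωC) = -j/(ω·C) = 0 - j1019 Ω
  Z4: Z = 1/(jωC) = -j/(ω·C) = 0 - j0.168 Ω
  Z5: Z = R = 214 Ω
Step 3 — Bridge requires nodal analysis (the Z5 bridge couples midpoints C and D, so the two paths cannot be reduced to a simple series/parallel combination). Setting node B to ground and injecting 1 A at node A, the 3-node admittance system at A, C, D solves to V_A = Z_AB = 314.8 - j99.1 Ω = 330∠-17.5° Ω.
Step 4 — Source phasor: V = 24∠-60.0° V = 12 - j20.78 V.
Step 5 — Current: I = V / Z = 0.0536 - j0.04916 A = 0.07272∠-42.5° A.
Step 6 — Complex power: S = V·I* = 1.665 - j0.5241 VA.
Step 7 — Real power: P = Re(S) = 1.665 W.
Step 8 — Reactive power: Q = Im(S) = -0.5241 VAR.
Step 9 — Apparent power: |S| = 1.745 VA.
Step 10 — Power factor: PF = P/|S| = 0.9539 (leading).

(a) P = 1.665 W  (b) Q = -0.5241 VAR  (c) S = 1.745 VA  (d) PF = 0.9539 (leading)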